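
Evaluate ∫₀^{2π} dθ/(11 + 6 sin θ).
Call the integral J. The integrand is 2π-periodic and we integrate over a full period, so shifting θ does not change the value (θ → θ + π/2 turns sin θ into cos θ). Hence
  J = ∫₀^{2π} dθ/(11 + 6 cos θ).
Put z = e^{iθ}: then cos θ = (z + 1/z)/2, dθ = dz/(iz), and z runs once counterclockwise around |z| = 1:
  J = ∮_{|z|=1} 1/(11 + 6*(z + 1/z)/2) · dz/(iz) = (2/i) ∮_{|z|=1} dz/(6*z^2 + 22*z + 6).
The roots of 6*z^2 + 22*z + 6 are z = (-11 ± sqrt(11^2 - 6^2))/6, with sqrt(85) = sqrt(85); their product is 1, so only z₊ = -11/6 + sqrt(85)/6 lies inside the unit circle (z₋ = -11/6 - sqrt(85)/6 lies outside).
z₊ is a simple zero of q(z) = 6*z^2 + 22*z + 6, so Res(1/q, z₊) = 1/q'(z₊) with q'(z) = 12*z + 22; and q'(z₊) = 6*(z₊ - z₋) = 2*sqrt(85).
Therefore J = (2/i) · 2πi · 1/(2*sqrt(85)) = 2*pi/(sqrt(85)) = 2*sqrt(85)*pi/85

Final answer: 2*sqrt(85)*pi/85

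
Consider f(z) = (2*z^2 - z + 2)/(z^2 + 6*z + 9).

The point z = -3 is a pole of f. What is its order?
Factor the denominator:
  z^2 + 6*z + 9 = (z + 3)^2

The numerator P(z) = 2*z^2 - z + 2 has P(-3) = 23 ≠ 0, so no factor of (z + 3) cancels.
Near z = -3 we can therefore write f(z) = g(z)/(z + 3)^2 with g analytic at -3 and g(-3) ≠ 0 (g is just the numerator).

Hence z = -3 is a pole of order 2.

Final answer: 2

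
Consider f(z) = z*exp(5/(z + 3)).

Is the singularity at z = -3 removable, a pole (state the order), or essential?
essential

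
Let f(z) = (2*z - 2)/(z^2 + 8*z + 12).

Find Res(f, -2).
Write f(z) = P(z)/Q(z) with P(z) = 2*z - 2 and Q(z) = z^2 + 8*z + 12.
The denominator factors as Q(z) = (z + 6)*(z + 2), so z = -2 is a simple zero of Q and P is analytic there; z = -2 is therefore a simple pole and
  Res(f, z₀) = P(z₀)/Q'(z₀).

Q'(z) = 2*z + 8, so Q'(-2) = 4.
P(-2) = -6.

Res(f, -2) = (-6)/(4) = -3/2

Final answer: -3/2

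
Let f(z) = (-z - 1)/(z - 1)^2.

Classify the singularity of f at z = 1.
Write f(z) = g(z)/(z - 1)^2 with g(z) = -z - 1.
g is entire and g(1) = -2 ≠ 0, so no factor of (z - 1) cancels: the Laurent expansion of f about z = 1 starts at the power -2, i.e. lim_{z→z₀} (z - z₀)^2 f(z) = -2 is finite and nonzero.
So z = 1 is a pole of order 2.

Final answer: pole of order 2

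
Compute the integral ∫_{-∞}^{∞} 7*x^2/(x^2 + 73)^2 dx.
7*sqrt(73)*pi/146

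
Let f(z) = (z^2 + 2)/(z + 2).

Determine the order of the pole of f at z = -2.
Factor the denominator:
  z + 2 = (z + 2)

The numerator P(z) = z^2 + 2 has P(-2) = 6 ≠ 0, so no factor of (z + 2) cancels.
Near z = -2 we can therefore write f(z) = g(z)/(z + 2) with g analytic at -2 and g(-2) ≠ 0 (g is just the numerator).

Hence z = -2 is a pole of order 1.

Final answer: 1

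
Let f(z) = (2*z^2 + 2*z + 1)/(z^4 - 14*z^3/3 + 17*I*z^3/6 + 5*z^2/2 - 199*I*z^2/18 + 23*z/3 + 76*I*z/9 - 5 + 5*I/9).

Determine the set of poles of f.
The singularities of f are the zeros of the denominator. Factoring,
  z^4 - 14*z^3/3 + 17*I*z^3/6 + 5*z^2/2 - 199*I*z^2/18 + 23*z/3 + 76*I*z/9 - 5 + 5*I/9 = (z - 1 + I)*(z + 1/3 + I)*(z - 1 + I/2)*(z - 3 + I/3)
so the candidates are z = 1 - I, z = -1/3 - I, z = 1 - I/2, z = 3 - I/3.

Check the numerator P(z) = 2*z^2 + 2*z + 1 at each one:
  P(1 - I) = 3 - 6*I ≠ 0, so z = 1 - I is a (simple) pole.
  P(-1/3 - I) = -13/9 - 2*I/3 ≠ 0, so z = -1/3 - I is a (simple) pole.
  P(1 - I/2) = 9/2 - 3*I ≠ 0, so z = 1 - I/2 is a (simple) pole.
  P(3 - I/3) = 223/9 - 14*I/3 ≠ 0, so z = 3 - I/3 is a (simple) pole.

Poles of f: {-1/3 - I, 1 - I, 1 - I/2, 3 - I/3}

Final answer: {-1/3 - I, 1 - I, 1 - I/2, 3 - I/3}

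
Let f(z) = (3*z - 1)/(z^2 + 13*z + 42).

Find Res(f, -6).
Write f(z) = P(z)/Q(z) with P(z) = 3*z - 1 and Q(z) = z^2 + 13*z + 42.
The denominator factors as Q(z) = (z + 6)*(z + 7), so z = -6 is a simple zero of Q and P is analytic there; z = -6 is therefore a simple pole and
  Res(f, z₀) = P(z₀)/Q'(z₀).

Q'(z) = 2*z + 13, so Q'(-6) = 1.
P(-6) = -19.

Res(f, -6) = (-19)/(1) = -19

Final answer: -19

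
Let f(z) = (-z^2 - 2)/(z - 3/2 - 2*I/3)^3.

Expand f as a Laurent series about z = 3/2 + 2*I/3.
Put w = z - (3/2 + 2*I/3), i.e. z = w + 3/2 + 2*I/3. The denominator is w^3, so it suffices to rewrite the numerator in powers of w.

P(z) = -z^2 - 2
P(w + 3/2 + 2*I/3) = -137/36 - 2*I + (-3 - 4*I/3)*w - w^2

Dividing each term by w^3:
  f = (-137/36 - 2*I)/w^3 + (-3 - 4*I/3)/w^2 - 1/w

Substituting back w = z - 3/2 - 2*I/3:
  f(z) = (-137/36 - 2*I)/(z - 3/2 - 2*I/3)^3 + (-3 - 4*I/3)/(z - 3/2 - 2*I/3)^2 - 1/(z - 3/2 - 2*I/3)

The series is finite because the numerator is a polynomial; the negative powers form the principal part, and the coefficient of 1/(z - 3/2 - 2*I/3) gives Res(f, 3/2 + 2*I/3) = -1.

Final answer: (-137/36 - 2*I)/(z - 3/2 - 2*I/3)^3 + (-3 - 4*I/3)/(z - 3/2 - 2*I/3)^2 - 1/(z - 3/2 - 2*I/3)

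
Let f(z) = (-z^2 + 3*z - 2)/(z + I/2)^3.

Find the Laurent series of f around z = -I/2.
Put w = z - (-I/2), i.e. z = w - I/2. The denominator is w^3, so it suffices to rewrite the numerator in powers of w.

P(z) = -z^2 + 3*z - 2
P(w - I/2) = -7/4 - 3*I/2 + (3 + I)*w - w^2

Dividing each term by w^3:
  f = (-7/4 - 3*I/2)/w^3 + (3 + I)/w^2 - 1/w

Substituting back w = z + I/2:
  f(z) = (-7/4 - 3*I/2)/(z + I/2)^3 + (3 + I)/(z + I/2)^2 - 1/(z + I/2)

The series is finite because the numerator is a polynomial; the negative powers form the principal part, and the coefficient of 1/(z + I/2) gives Res(f, -I/2) = -1.

Final answer: (-7/4 - 3*I/2)/(z + I/2)^3 + (3 + I)/(z + I/2)^2 - 1/(z + I/2)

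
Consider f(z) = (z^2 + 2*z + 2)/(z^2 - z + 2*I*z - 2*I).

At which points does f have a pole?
{-2*I, 1}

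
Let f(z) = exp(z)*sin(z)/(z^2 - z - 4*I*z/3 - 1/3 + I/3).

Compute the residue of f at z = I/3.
Write f(z) = P(z)/Q(z) with P(z) = exp(z)*sin(z) and Q(z) = z^2 - z - 4*I*z/3 - 1/3 + I/3.
The denominator factors as Q(z) = (z - 1 - I)*(z - I/3), so z = I/3 is a simple zero of Q and P is analytic there; z = I/3 is therefore a simple pole and
  Res(f, z₀) = P(z₀)/Q'(z₀).

Q'(z) = 2*z - 1 - 4*I/3, so Q'(I/3) = -1 - 2*I/3.
P(I/3) = I*exp(I/3)*sinh(1/3).

Res(f, I/3) = (I*exp(I/3)*sinh(1/3))/(-1 - 2*I/3) = (-6/13 - 9*I/13)*exp(I/3)*sinh(1/3)

Final answer: (-6/13 - 9*I/13)*exp(I/3)*sinh(1/3)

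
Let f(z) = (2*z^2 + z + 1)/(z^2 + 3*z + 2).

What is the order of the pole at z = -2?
Factor the denominator:
  z^2 + 3*z + 2 = (z + 2)*(z + 1)

The numerator P(z) = 2*z^2 + z + 1 has P(-2) = 7 ≠ 0, so no factor of (z + 2) cancels.
Near z = -2 we can therefore write f(z) = g(z)/(z + 2) with g analytic at -2 and g(-2) ≠ 0 (g is the numerator divided by the remaining denominator factors).

Hence z = -2 is a pole of order 1.

Final answer: 1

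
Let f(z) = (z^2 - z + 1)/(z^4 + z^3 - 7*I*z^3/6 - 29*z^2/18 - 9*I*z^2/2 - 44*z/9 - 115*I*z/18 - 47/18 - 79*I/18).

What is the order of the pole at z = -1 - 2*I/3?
Factor the denominator:
  z^4 + z^3 - 7*I*z^3/6 - 29*z^2/18 - 9*I*z^2/2 - 44*z/9 - 115*I*z/18 - 47/18 - 79*I/18 = (z + 1 + 2*I/3)^2*(z + 1 - I)*(z - 2 - 3*I/2)

The numerator P(z) = z^2 - z + 1 has P(-1 - 2*I/3) = 23/9 + 2*I ≠ 0, so no factor of (z + 1 + 2*I/3) cancels.
Near z = -1 - 2*I/3 we can therefore write f(z) = g(z)/(z + 1 + 2*I/3)^2 with g analytic at -1 - 2*I/3 and g(-1 - 2*I/3) ≠ 0 (g is the numerator divided by the remaining denominator factors).

Hence z = -1 - 2*I/3 is a pole of order 2.

Final answer: 2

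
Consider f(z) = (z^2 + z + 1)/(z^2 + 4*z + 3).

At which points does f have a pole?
{-3, -1}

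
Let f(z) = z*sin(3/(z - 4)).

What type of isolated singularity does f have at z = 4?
Let u = z - 4. Then
  sin(3/u) = Σ_{k≥0} (-1)^k (3)^(2k+1)/((2k+1)!·u^(2k+1)) = 3/u - 9/(2*u^3) + 81/(40*u^5) + ...
which has infinitely many negative powers of u, so sin(3/(z - 4)) has an essential singularity at z = 4.
The extra factor z is a nonzero polynomial; if the product had at most a pole at z = 4, dividing by that polynomial would leave sin(3/(z - 4)) with at most a pole too — contradiction. (Equivalently, the product's Laurent series still has infinitely many negative powers.)
So the singularity is essential.

Final answer: essential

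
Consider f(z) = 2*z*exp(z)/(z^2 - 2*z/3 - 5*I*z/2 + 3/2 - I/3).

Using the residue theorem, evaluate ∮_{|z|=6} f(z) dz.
By the residue theorem, ∮_C f(z) dz = 2πi · (sum of the residues of f at the poles inside |z| = 6).

The denominator factors as (z + I/2)*(z - 2/3 - 3*I), so the singularities of f are simple poles at z = -I/2, z = 2/3 + 3*I.
  |-I/2|² = 1/4 < 36 = 6², so this pole is inside the contour.
  |2/3 + 3*I|² = 85/9 < 36 = 6², so this pole is inside the contour.

With P(z) = 2*z*exp(z) and Q(z) = z^2 - 2*z/3 - 5*I*z/2 + 3/2 - I/3, each pole is simple, so Res(f, z₀) = P(z₀)/Q'(z₀) with Q'(z) = 2*z - 2/3 - 5*I/2.
  Res(f, -I/2) = P(-I/2)/Q'(-I/2) = (-I*exp(-I/2))/(-2/3 - 7*I/2) = (126/457 + 24*I/457)*exp(-I/2)
  Res(f, 2/3 + 3*I) = P(2/3 + 3*I)/Q'(2/3 + 3*I) = ((4/3 + 6*I)*exp(2/3 + 3*I))/(2/3 + 7*I/2) = (788/457 - 24*I/457)*exp(2/3 + 3*I)

Sum of residues inside C: (126/457 + 24*I/457)*exp(-I/2) + (788/457 - 24*I/457)*exp(2/3 + 3*I)
∮_C f(z) dz = 2πi · ((126/457 + 24*I/457)*exp(-I/2) + (788/457 - 24*I/457)*exp(2/3 + 3*I)) = pi*(48/457 + 1576*I/457)*exp(2/3 + 3*I) + pi*(-48/457 + 252*I/457)*exp(-I/2)

Final answer: pi*(48/457 + 1576*I/457)*exp(2/3 + 3*I) + pi*(-48/457 + 252*I/457)*exp(-I/2)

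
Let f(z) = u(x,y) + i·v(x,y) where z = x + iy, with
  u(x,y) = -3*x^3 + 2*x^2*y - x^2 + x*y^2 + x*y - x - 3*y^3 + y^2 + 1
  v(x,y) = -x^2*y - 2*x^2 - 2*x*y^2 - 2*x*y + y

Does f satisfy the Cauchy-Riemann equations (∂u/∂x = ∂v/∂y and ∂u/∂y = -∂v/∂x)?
∂u/∂x = -9*x^2 + 4*x*y - 2*x + y^2 + y - 1
∂v/∂y = -x^2 - 4*x*y - 2*x + 1
∂u/∂y = 2*x^2 + 2*x*y + x - 9*y^2 + 2*y
∂v/∂x = -2*x*y - 4*x - 2*y^2 - 2*y
∂u/∂x ≠ ∂v/∂y and ∂u/∂y ≠ -∂v/∂x; the Cauchy-Riemann equations are not satisfied, so f is not analytic.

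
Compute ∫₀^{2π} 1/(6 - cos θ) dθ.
Call the integral J. The integrand is 2π-periodic and we integrate over a full period, so shifting θ does not change the value (θ → θ + π flips the sign of the trig term). Hence
  J = ∫₀^{2π} dθ/(6 + cos θ).
Put z = e^{iθ}: then cos θ = (z + 1/z)/2, dθ = dz/(iz), and z runs once counterclockwise around |z| = 1:
  J = ∮_{|z|=1} 1/(6 + (z + 1/z)/2) · dz/(iz) = (2/i) ∮_{|z|=1} dz/(z^2 + 12*z + 1).
The roots of z^2 + 12*z + 1 are z = (-6 ± sqrt(6^2 - 1^2)), with sqrt(35) = sqrt(35); their product is 1, so only z₊ = -6 + sqrt(35) lies inside the unit circle (z₋ = -6 - sqrt(35) lies outside).
z₊ is a simple zero of q(z) = z^2 + 12*z + 1, so Res(1/q, z₊) = 1/q'(z₊) with q'(z) = 2*z + 12; and q'(z₊) = (z₊ - z₋) = 2*sqrt(35).
Therefore J = (2/i) · 2πi · 1/(2*sqrt(35)) = 2*pi/(sqrt(35)) = 2*sqrt(35)*pi/35

Final answer: 2*sqrt(35)*pi/35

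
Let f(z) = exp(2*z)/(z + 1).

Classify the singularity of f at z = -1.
Write f(z) = g(z)/(z + 1) with g(z) = exp(2*z).
g is entire and g(-1) = exp(-2) ≠ 0, so no factor of (z + 1) cancels: the Laurent expansion of f about z = -1 starts at the power -1, i.e. lim_{z→z₀} (z - z₀) f(z) = exp(-2) is finite and nonzero.
So z = -1 is a pole of order 1.

Final answer: pole of order 1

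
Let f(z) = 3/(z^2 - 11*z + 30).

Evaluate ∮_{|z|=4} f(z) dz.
By the residue theorem, ∮_C f(z) dz = 2πi · (sum of the residues of f at the poles inside |z| = 4).

The denominator factors as (z - 5)*(z - 6), so the singularities of f are simple poles at z = 5, z = 6.
  |5|² = 25 > 16 = 4², so this pole is outside the contour.
  |6|² = 36 > 16 = 4², so this pole is outside the contour.

No pole lies inside the contour, so f is analytic on and inside C and the integral is 0 (Cauchy's theorem).

Final answer: 0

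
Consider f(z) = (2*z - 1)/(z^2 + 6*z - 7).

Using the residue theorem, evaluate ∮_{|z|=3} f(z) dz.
By the residue theorem, ∮_C f(z) dz = 2πi · (sum of the residues of f at the poles inside |z| = 3).

The denominator factors as (z - 1)*(z + 7), so the singularities of f are simple poles at z = 1, z = -7.
  |1|² = 1 < 9 = 3², so this pole is inside the contour.
  |-7|² = 49 > 9 = 3², so this pole is outside the contour.

With P(z) = 2*z - 1 and Q(z) = z^2 + 6*z - 7, each pole is simple, so Res(f, z₀) = P(z₀)/Q'(z₀) with Q'(z) = 2*z + 6.
  Res(f, 1) = P(1)/Q'(1) = (1)/(8) = 1/8

∮_C f(z) dz = 2πi · (1/8) = I*pi/4

Final answer: I*pi/4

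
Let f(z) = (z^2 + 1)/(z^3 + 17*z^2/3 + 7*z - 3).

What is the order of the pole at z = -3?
2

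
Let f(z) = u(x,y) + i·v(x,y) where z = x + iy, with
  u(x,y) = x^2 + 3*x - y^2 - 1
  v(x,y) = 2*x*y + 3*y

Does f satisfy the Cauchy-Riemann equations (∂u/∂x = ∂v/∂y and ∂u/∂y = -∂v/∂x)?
∂u/∂x = 2*x + 3
∂v/∂y = 2*x + 3
∂u/∂y = -2*y
∂v/∂x = 2*y
∂u/∂x = ∂v/∂y and ∂u/∂y = -∂v/∂x hold identically; f is analytic.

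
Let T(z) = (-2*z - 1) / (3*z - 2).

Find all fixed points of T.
{-sqrt(3)*I/3, sqrt(3)*I/3}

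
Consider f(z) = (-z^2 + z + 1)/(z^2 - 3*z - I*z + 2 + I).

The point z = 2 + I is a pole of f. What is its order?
Factor the denominator:
  z^2 - 3*z - I*z + 2 + I = (z - 2 - I)*(z - 1)

The numerator P(z) = -z^2 + z + 1 has P(2 + I) = -3*I ≠ 0, so no factor of (z - 2 - I) cancels.
Near z = 2 + I we can therefore write f(z) = g(z)/(z - 2 - I) with g analytic at 2 + I and g(2 + I) ≠ 0 (g is the numerator divided by the remaining denominator factors).

Hence z = 2 + I is a pole of order 1.

Final answer: 1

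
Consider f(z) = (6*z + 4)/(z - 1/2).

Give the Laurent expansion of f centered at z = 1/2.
Put w = z - (1/2), i.e. z = w + 1/2. The denominator is w, so it suffices to rewrite the numerator in powers of w.

P(z) = 6*z + 4
P(w + 1/2) = 7 + 6*w

Dividing each term by w:
  f = 7/w + 6

Substituting back w = z - 1/2:
  f(z) = 7/(z - 1/2) + 6

The series is finite because the numerator is a polynomial; the negative powers form the principal part, and the coefficient of 1/(z - 1/2) gives Res(f, 1/2) = 7.

Final answer: 7/(z - 1/2) + 6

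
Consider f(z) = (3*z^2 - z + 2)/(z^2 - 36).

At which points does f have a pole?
The singularities of f are the zeros of the denominator. Factoring,
  z^2 - 36 = (z + 6)*(z - 6)
so the candidates are z = -6, z = 6.

Check the numerator P(z) = 3*z^2 - z + 2 at each one:
  P(-6) = 116 ≠ 0, so z = -6 is a (simple) pole.
  P(6) = 104 ≠ 0, so z = 6 is a (simple) pole.

Poles of f: {-6, 6}

Final answer: {-6, 6}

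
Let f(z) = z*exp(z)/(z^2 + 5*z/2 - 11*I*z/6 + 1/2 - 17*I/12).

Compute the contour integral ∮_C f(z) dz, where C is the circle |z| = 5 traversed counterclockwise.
By the residue theorem, ∮_C f(z) dz = 2πi · (sum of the residues of f at the poles inside |z| = 5).

The denominator factors as (z + 2 - 3*I/2)*(z + 1/2 - I/3), so the singularities of f are simple poles at z = -2 + 3*I/2, z = -1/2 + I/3.
  |-2 + 3*I/2|² = 25/4 < 25 = 5², so this pole is inside the contour.
  |-1/2 + I/3|² = 13/36 < 25 = 5², so this pole is inside the contour.

With P(z) = z*exp(z) and Q(z) = z^2 + 5*z/2 - 11*I*z/6 + 1/2 - 17*I/12, each pole is simple, so Res(f, z₀) = P(z₀)/Q'(z₀) with Q'(z) = 2*z + 5/2 - 11*I/6.
  Res(f, -2 + 3*I/2) = P(-2 + 3*I/2)/Q'(-2 + 3*I/2) = ((-2 + 3*I/2)*exp(-2 + 3*I/2))/(-3/2 + 7*I/6) = (171/130 + 3*I/130)*exp(-2 + 3*I/2)
  Res(f, -1/2 + I/3) = P(-1/2 + I/3)/Q'(-1/2 + I/3) = ((-1/2 + I/3)*exp(-1/2 + I/3))/(3/2 - 7*I/6) = (-41/130 - 3*I/130)*exp(-1/2 + I/3)

Sum of residues inside C: (-41/130 - 3*I/130)*exp(-1/2 + I/3) + (171/130 + 3*I/130)*exp(-2 + 3*I/2)
∮_C f(z) dz = 2πi · ((-41/130 - 3*I/130)*exp(-1/2 + I/3) + (171/130 + 3*I/130)*exp(-2 + 3*I/2)) = pi*(3/65 - 41*I/65)*exp(-1/2 + I/3) + pi*(-3/65 + 171*I/65)*exp(-2 + 3*I/2)

Final answer: pi*(3/65 - 41*I/65)*exp(-1/2 + I/3) + pi*(-3/65 + 171*I/65)*exp(-2 + 3*I/2)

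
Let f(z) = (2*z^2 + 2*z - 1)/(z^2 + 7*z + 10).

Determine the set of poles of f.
The singularities of f are the zeros of the denominator. Factoring,
  z^2 + 7*z + 10 = (z + 5)*(z + 2)
so the candidates are z = -5, z = -2.

Check the numerator P(z) = 2*z^2 + 2*z - 1 at each one:
  P(-5) = 39 ≠ 0, so z = -5 is a (simple) pole.
  P(-2) = 3 ≠ 0, so z = -2 is a (simple) pole.

Poles of f: {-5, -2}

Final answer: {-5, -2}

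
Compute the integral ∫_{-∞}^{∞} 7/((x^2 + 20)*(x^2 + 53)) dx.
Let f(z) = 7/((z^2 + 20)*(z^2 + 53)). The denominator has no real zeros and deg Q - deg P = 4 ≥ 2, so the integral of f over the upper semicircle |z| = R tends to 0 as R → ∞. Closing the contour in the upper half-plane,
  ∫_{-∞}^{∞} f(x) dx = 2πi · Σ Res(f, z_k)  over the poles with Im z_k > 0.

Zeros of the denominator: z^2 + 20 = 0 gives z = ±2*sqrt(5)*I; z^2 + 53 = 0 gives z = ±sqrt(53)*I.
Upper half-plane: z = 2*sqrt(5)*I, z = sqrt(53)*I (simple).

Each pole is a simple zero of Q(z) = z^4 + 73*z^2 + 1060, so Res(f, z₀) = P(z₀)/Q'(z₀) with P(z) = 7, Q'(z) = 4*z^3 + 146*z:
  Res(f, 2*sqrt(5)*I) = (7)/(132*sqrt(5)*I) = -7*sqrt(5)*I/660
  Res(f, sqrt(53)*I) = (7)/(-66*sqrt(53)*I) = 7*sqrt(53)*I/3498

Sum of residues: 7*I*(-53*sqrt(5) + 10*sqrt(53))/34980
∫_{-∞}^{∞} f(x) dx = 2πi · (7*I*(-53*sqrt(5) + 10*sqrt(53))/34980) = 7*pi*(-10*sqrt(53) + 53*sqrt(5))/17490

Final answer: 7*pi*(-10*sqrt(53) + 53*sqrt(5))/17490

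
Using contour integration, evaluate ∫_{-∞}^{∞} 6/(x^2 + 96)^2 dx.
Let f(z) = 6/(z^2 + 96)^2. The denominator has no real zeros and deg Q - deg P = 4 ≥ 2, so the integral of f over the upper semicircle |z| = R tends to 0 as R → ∞. Closing the contour in the upper half-plane,
  ∫_{-∞}^{∞} f(x) dx = 2πi · Σ Res(f, z_k)  over the poles with Im z_k > 0.

Zeros of the denominator: z^2 + 96 = 0 gives z = ±4*sqrt(6)*I.
Upper half-plane: z = 4*sqrt(6)*I (a pole of order 2).

Write f(z) = g(z)/(z - 4*sqrt(6)*I)^2 with g(z) = 6/(z + 4*sqrt(6)*I)^2. For a double pole, Res(f, z₀) = g'(z₀):
  g'(z) = -12/(z + 4*sqrt(6)*I)^3
  Res(f, 4*sqrt(6)*I) = g'(4*sqrt(6)*I) = -sqrt(6)*I/1536

∫_{-∞}^{∞} f(x) dx = 2πi · (-sqrt(6)*I/1536) = sqrt(6)*pi/768

Final answer: sqrt(6)*pi/768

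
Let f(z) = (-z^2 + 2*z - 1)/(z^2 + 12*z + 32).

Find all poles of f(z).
{-8, -4}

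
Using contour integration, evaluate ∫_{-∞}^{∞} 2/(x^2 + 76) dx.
Let f(z) = 2/(z^2 + 76). The denominator has no real zeros and deg Q - deg P = 2 ≥ 2, so the integral of f over the upper semicircle |z| = R tends to 0 as R → ∞. Closing the contour in the upper half-plane,
  ∫_{-∞}^{∞} f(x) dx = 2πi · Σ Res(f, z_k)  over the poles with Im z_k > 0.

Zeros of the denominator: z^2 + 76 = 0 gives z = ±2*sqrt(19)*I.
Upper half-plane: z = 2*sqrt(19)*I (simple).

Each pole is a simple zero of Q(z) = z^2 + 76, so Res(f, z₀) = P(z₀)/Q'(z₀) with P(z) = 2, Q'(z) = 2*z:
  Res(f, 2*sqrt(19)*I) = (2)/(4*sqrt(19)*I) = -sqrt(19)*I/38

∫_{-∞}^{∞} f(x) dx = 2πi · (-sqrt(19)*I/38) = sqrt(19)*pi/19

Final answer: sqrt(19)*pi/19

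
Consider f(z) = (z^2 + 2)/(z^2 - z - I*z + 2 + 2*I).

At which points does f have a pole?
The singularities of f are the zeros of the denominator. Factoring,
  z^2 - z - I*z + 2 + 2*I = (z - 1 + I)*(z - 2*I)
so the candidates are z = 1 - I, z = 2*I.

Check the numerator P(z) = z^2 + 2 at each one:
  P(1 - I) = 2 - 2*I ≠ 0, so z = 1 - I is a (simple) pole.
  P(2*I) = -2 ≠ 0, so z = 2*I is a (simple) pole.

Poles of f: {2*I, 1 - I}

Final answer: {2*I, 1 - I}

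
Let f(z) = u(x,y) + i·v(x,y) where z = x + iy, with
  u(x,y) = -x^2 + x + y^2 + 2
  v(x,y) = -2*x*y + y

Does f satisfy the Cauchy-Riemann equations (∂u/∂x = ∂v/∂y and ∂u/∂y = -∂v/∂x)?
∂u/∂x = 1 - 2*x
∂v/∂y = 1 - 2*x
∂u/∂y = 2*y
∂v/∂x = -2*y
∂u/∂x = ∂v/∂y and ∂u/∂y = -∂v/∂x hold identically; f is analytic.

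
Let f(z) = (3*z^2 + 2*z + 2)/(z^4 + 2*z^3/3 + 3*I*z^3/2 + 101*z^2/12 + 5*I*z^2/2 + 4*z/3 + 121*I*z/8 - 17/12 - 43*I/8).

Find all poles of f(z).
The singularities of f are the zeros of the denominator. Factoring,
  z^4 + 2*z^3/3 + 3*I*z^3/2 + 101*z^2/12 + 5*I*z^2/2 + 4*z/3 + 121*I*z/8 - 17/12 - 43*I/8 = (z - 1/3)*(z - 1/2 + 3*I)*(z + 1 + 3*I/2)*(z + 1/2 - 3*I)
so the candidates are z = 1/3, z = 1/2 - 3*I, z = -1 - 3*I/2, z = -1/2 + 3*I.

Check the numerator P(z) = 3*z^2 + 2*z + 2 at each one:
  P(1/3) = 3 ≠ 0, so z = 1/3 is a (simple) pole.
  P(1/2 - 3*I) = -93/4 - 15*I ≠ 0, so z = 1/2 - 3*I is a (simple) pole.
  P(-1 - 3*I/2) = -15/4 + 6*I ≠ 0, so z = -1 - 3*I/2 is a (simple) pole.
  P(-1/2 + 3*I) = -101/4 - 3*I ≠ 0, so z = -1/2 + 3*I is a (simple) pole.

Poles of f: {-1 - 3*I/2, -1/2 + 3*I, 1/3, 1/2 - 3*I}

Final answer: {-1 - 3*I/2, -1/2 + 3*I, 1/3, 1/2 - 3*I}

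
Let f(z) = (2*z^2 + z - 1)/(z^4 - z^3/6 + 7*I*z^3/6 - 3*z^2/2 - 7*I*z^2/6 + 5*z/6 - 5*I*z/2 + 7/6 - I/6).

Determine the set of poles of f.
The singularities of f are the zeros of the denominator. Factoring,
  z^4 - z^3/6 + 7*I*z^3/6 - 3*z^2/2 - 7*I*z^2/6 + 5*z/6 - 5*I*z/2 + 7/6 - I/6 = (z - 3/2 - I/2)*(z + 1/3 + 2*I/3)*(z + I)*(z + 1)
so the candidates are z = 3/2 + I/2, z = -1/3 - 2*I/3, z = -I, z = -1.

Check the numerator P(z) = 2*z^2 + z - 1 at each one:
  P(3/2 + I/2) = 9/2 + 7*I/2 ≠ 0, so z = 3/2 + I/2 is a (simple) pole.
  P(-1/3 - 2*I/3) = -2 + 2*I/9 ≠ 0, so z = -1/3 - 2*I/3 is a (simple) pole.
  P(-I) = -3 - I ≠ 0, so z = -I is a (simple) pole.
  P(-1) = 0, so the factor (z + 1) cancels and z = -1 is only a removable singularity, not a pole.

Poles of f: {-1/3 - 2*I/3, -I, 3/2 + I/2}

Final answer: {-1/3 - 2*I/3, -I, 3/2 + I/2}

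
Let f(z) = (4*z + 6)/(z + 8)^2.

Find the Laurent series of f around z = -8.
-26/(z + 8)^2 + 4/(z + 8)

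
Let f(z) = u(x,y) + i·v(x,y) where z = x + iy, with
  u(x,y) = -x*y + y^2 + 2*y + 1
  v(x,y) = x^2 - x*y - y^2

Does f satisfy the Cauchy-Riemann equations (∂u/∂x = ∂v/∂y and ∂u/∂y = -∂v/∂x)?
∂u/∂x = -y
∂v/∂y = -x - 2*y
∂u/∂y = -x + 2*y + 2
∂v/∂x = 2*x - y
∂u/∂x ≠ ∂v/∂y and ∂u/∂y ≠ -∂v/∂x; the Cauchy-Riemann equations are not satisfied, so f is not analytic.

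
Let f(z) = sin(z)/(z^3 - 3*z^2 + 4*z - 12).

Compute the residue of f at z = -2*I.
(-3/52 + I/26)*sinh(2)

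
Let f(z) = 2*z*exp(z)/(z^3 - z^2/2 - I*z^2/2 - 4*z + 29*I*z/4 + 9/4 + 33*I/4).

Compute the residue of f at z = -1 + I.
(104/89 - 24*I/89)*exp(-1 + I)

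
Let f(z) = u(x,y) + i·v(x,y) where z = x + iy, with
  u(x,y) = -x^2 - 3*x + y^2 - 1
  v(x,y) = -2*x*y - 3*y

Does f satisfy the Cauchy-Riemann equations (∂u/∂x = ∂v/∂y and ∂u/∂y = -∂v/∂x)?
∂u/∂x = -2*x - 3
∂v/∂y = -2*x - 3
∂u/∂y = 2*y
∂v/∂x = -2*y
∂u/∂x = ∂v/∂y and ∂u/∂y = -∂v/∂x hold identically; f is analytic.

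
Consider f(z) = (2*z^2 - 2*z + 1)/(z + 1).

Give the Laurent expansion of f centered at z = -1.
Put w = z - (-1), i.e. z = w - 1. The denominator is w, so it suffices to rewrite the numerator in powers of w.

P(z) = 2*z^2 - 2*z + 1
P(w - 1) = 5 - 6*w + 2*w^2

Dividing each term by w:
  f = 5/w - 6 + 2*w

Substituting back w = z + 1:
  f(z) = 5/(z + 1) - 6 + 2*(z + 1)

The series is finite because the numerator is a polynomial; the negative powers form the principal part, and the coefficient of 1/(z + 1) gives Res(f, -1) = 5.

Final answer: 5/(z + 1) - 6 + 2*(z + 1)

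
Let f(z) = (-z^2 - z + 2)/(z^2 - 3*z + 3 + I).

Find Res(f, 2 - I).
Write f(z) = P(z)/Q(z) with P(z) = -z^2 - z + 2 and Q(z) = z^2 - 3*z + 3 + I.
The denominator factors as Q(z) = (z - 2 + I)*(z - 1 - I), so z = 2 - I is a simple zero of Q and P is analytic there; z = 2 - I is therefore a simple pole and
  Res(f, z₀) = P(z₀)/Q'(z₀).

Q'(z) = 2*z - 3, so Q'(2 - I) = 1 - 2*I.
P(2 - I) = -3 + 5*I.

Res(f, 2 - I) = (-3 + 5*I)/(1 - 2*I) = -13/5 - I/5

Final answer: -13/5 - I/5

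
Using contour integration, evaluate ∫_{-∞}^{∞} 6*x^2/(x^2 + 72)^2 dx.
Let f(z) = 6*z^2/(z^2 + 72)^2. The denominator has no real zeros and deg Q - deg P = 2 ≥ 2, so the integral of f over the upper semicircle |z| = R tends to 0 as R → ∞. Closing the contour in the upper half-plane,
  ∫_{-∞}^{∞} f(x) dx = 2πi · Σ Res(f, z_k)  over the poles with Im z_k > 0.

Zeros of the denominator: z^2 + 72 = 0 gives z = ±6*sqrt(2)*I.
Upper half-plane: z = 6*sqrt(2)*I (a pole of order 2).

Write f(z) = g(z)/(z - 6*sqrt(2)*I)^2 with g(z) = 6*z^2/(z + 6*sqrt(2)*I)^2. For a double pole, Res(f, z₀) = g'(z₀):
  g'(z) = 72*sqrt(2)*I*z/(z + 6*sqrt(2)*I)^3
  Res(f, 6*sqrt(2)*I) = g'(6*sqrt(2)*I) = -sqrt(2)*I/8

∫_{-∞}^{∞} f(x) dx = 2πi · (-sqrt(2)*I/8) = sqrt(2)*pi/4

Final answer: sqrt(2)*pi/4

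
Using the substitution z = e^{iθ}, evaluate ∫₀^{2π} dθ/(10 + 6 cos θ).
Let J = ∫₀^{2π} dθ/(10 + 6 cos θ).
Put z = e^{iθ}: then cos θ = (z + 1/z)/2, dθ = dz/(iz), and z runs once counterclockwise around |z| = 1:
  J = ∮_{|z|=1} 1/(10 + 6*(z + 1/z)/2) · dz/(iz) = (2/i) ∮_{|z|=1} dz/(6*z^2 + 20*z + 6).
The roots of 6*z^2 + 20*z + 6 are z = (-10 ± sqrt(10^2 - 6^2))/6, with sqrt(64) = 8; their product is 1, so only z₊ = -1/3 lies inside the unit circle (z₋ = -3 lies outside).
z₊ is a simple zero of q(z) = 6*z^2 + 20*z + 6, so Res(1/q, z₊) = 1/q'(z₊) with q'(z) = 12*z + 20; and q'(z₊) = 6*(z₊ - z₋) = 16.
Therefore J = (2/i) · 2πi · 1/(16) = 2*pi/(8) = pi/4

Final answer: pi/4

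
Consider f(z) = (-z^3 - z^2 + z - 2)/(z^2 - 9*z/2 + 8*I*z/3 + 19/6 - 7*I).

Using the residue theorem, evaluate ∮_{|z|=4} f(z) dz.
By the residue theorem, ∮_C f(z) dz = 2πi · (sum of the residues of f at the poles inside |z| = 4).

The denominator factors as (z - 3/2 + 2*I)*(z - 3 + 2*I/3), so the singularities of f are simple poles at z = 3/2 - 2*I, z = 3 - 2*I/3.
  |3/2 - 2*I|² = 25/4 < 16 = 4², so this pole is inside the contour.
  |3 - 2*I/3|² = 85/9 < 16 = 4², so this pole is inside the contour.

With P(z) = -z^3 - z^2 + z - 2 and Q(z) = z^2 - 9*z/2 + 8*I*z/3 + 19/6 - 7*I, each pole is simple, so Res(f, z₀) = P(z₀)/Q'(z₀) with Q'(z) = 2*z - 9/2 + 8*I/3.
  Res(f, 3/2 - 2*I) = P(3/2 - 2*I)/Q'(3/2 - 2*I) = (127/8 + 19*I/2)/(-3/2 - 4*I/3) = -5253/580 + 249*I/145
  Res(f, 3 - 2*I/3) = P(3 - 2*I/3)/Q'(3 - 2*I/3) = (-275/9 + 568*I/27)/(3/2 + 4*I/3) = -5762/1305 + 7808*I/435

Sum of residues inside C: -485/36 + 59*I/3
∮_C f(z) dz = 2πi · (-485/36 + 59*I/3) = pi*(-118/3 - 485*I/18)

Final answer: pi*(-118/3 - 485*I/18)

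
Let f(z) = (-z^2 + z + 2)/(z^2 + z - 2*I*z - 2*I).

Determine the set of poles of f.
The singularities of f are the zeros of the denominator. Factoring,
  z^2 + z - 2*I*z - 2*I = (z + 1)*(z - 2*I)
so the candidates are z = -1, z = 2*I.

Check the numerator P(z) = -z^2 + z + 2 at each one:
  P(-1) = 0, so the factor (z + 1) cancels and z = -1 is only a removable singularity, not a pole.
  P(2*I) = 6 + 2*I ≠ 0, so z = 2*I is a (simple) pole.

Poles of f: {2*I}

Final answer: {2*I}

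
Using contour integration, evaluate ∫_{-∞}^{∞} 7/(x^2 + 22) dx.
Let f(z) = 7/(z^2 + 22). The denominator has no real zeros and deg Q - deg P = 2 ≥ 2, so the integral of f over the upper semicircle |z| = R tends to 0 as R → ∞. Closing the contour in the upper half-plane,
  ∫_{-∞}^{∞} f(x) dx = 2πi · Σ Res(f, z_k)  over the poles with Im z_k > 0.

Zeros of the denominator: z^2 + 22 = 0 gives z = ±sqrt(22)*I.
Upper half-plane: z = sqrt(22)*I (simple).

Each pole is a simple zero of Q(z) = z^2 + 22, so Res(f, z₀) = P(z₀)/Q'(z₀) with P(z) = 7, Q'(z) = 2*z:
  Res(f, sqrt(22)*I) = (7)/(2*sqrt(22)*I) = -7*sqrt(22)*I/44

∫_{-∞}^{∞} f(x) dx = 2πi · (-7*sqrt(22)*I/44) = 7*sqrt(22)*pi/22

Final answer: 7*sqrt(22)*pi/22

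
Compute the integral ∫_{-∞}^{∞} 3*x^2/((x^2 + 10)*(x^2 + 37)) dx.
Let f(z) = 3*z^2/((z^2 + 10)*(z^2 + 37)). The denominator has no real zeros and deg Q - deg P = 2 ≥ 2, so the integral of f over the upper semicircle |z| = R tends to 0 as R → ∞. Closing the contour in the upper half-plane,
  ∫_{-∞}^{∞} f(x) dx = 2πi · Σ Res(f, z_k)  over the poles with Im z_k > 0.

Zeros of the denominator: z^2 + 10 = 0 gives z = ±sqrt(10)*I; z^2 + 37 = 0 gives z = ±sqrt(37)*I.
Upper half-plane: z = sqrt(10)*I, z = sqrt(37)*I (simple).

Each pole is a simple zero of Q(z) = z^4 + 47*z^2 + 370, so Res(f, z₀) = P(z₀)/Q'(z₀) with P(z) = 3*z^2, Q'(z) = 4*z^3 + 94*z:
  Res(f, sqrt(10)*I) = (-30)/(54*sqrt(10)*I) = sqrt(10)*I/18
  Res(f, sqrt(37)*I) = (-111)/(-54*sqrt(37)*I) = -sqrt(37)*I/18

Sum of residues: I*(-sqrt(37) + sqrt(10))/18
∫_{-∞}^{∞} f(x) dx = 2πi · (I*(-sqrt(37) + sqrt(10))/18) = pi*(-sqrt(10) + sqrt(37))/9

Final answer: pi*(-sqrt(10) + sqrt(37))/9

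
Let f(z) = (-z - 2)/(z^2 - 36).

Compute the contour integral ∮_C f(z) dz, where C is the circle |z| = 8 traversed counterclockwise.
By the residue theorem, ∮_C f(z) dz = 2πi · (sum of the residues of f at the poles inside |z| = 8).

The denominator factors as (z + 6)*(z - 6), so the singularities of f are simple poles at z = -6, z = 6.
  |-6|² = 36 < 64 = 8², so this pole is inside the contour.
  |6|² = 36 < 64 = 8², so this pole is inside the contour.

With P(z) = -z - 2 and Q(z) = z^2 - 36, each pole is simple, so Res(f, z₀) = P(z₀)/Q'(z₀) with Q'(z) = 2*z.
  Res(f, -6) = P(-6)/Q'(-6) = (4)/(-12) = -1/3
  Res(f, 6) = P(6)/Q'(6) = (-8)/(12) = -2/3

Sum of residues inside C: -1
∮_C f(z) dz = 2πi · (-1) = -2*I*pi

Final answer: -2*I*pi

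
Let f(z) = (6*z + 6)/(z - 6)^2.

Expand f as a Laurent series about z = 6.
Put w = z - (6), i.e. z = w + 6. The denominator is w^2, so it suffices to rewrite the numerator in powers of w.

P(z) = 6*z + 6
P(w + 6) = 42 + 6*w

Dividing each term by w^2:
  f = 42/w^2 + 6/w

Substituting back w = z - 6:
  f(z) = 42/(z - 6)^2 + 6/(z - 6)

The series is finite because the numerator is a polynomial; the negative powers form the principal part, and the coefficient of 1/(z - 6) gives Res(f, 6) = 6.

Final answer: 42/(z - 6)^2 + 6/(z - 6)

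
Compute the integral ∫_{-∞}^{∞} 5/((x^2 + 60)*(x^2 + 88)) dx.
Let f(z) = 5/((z^2 + 60)*(z^2 + 88)). The denominator has no real zeros and deg Q - deg P = 4 ≥ 2, so the integral of f over the upper semicircle |z| = R tends to 0 as R → ∞. Closing the contour in the upper half-plane,
  ∫_{-∞}^{∞} f(x) dx = 2πi · Σ Res(f, z_k)  over the poles with Im z_k > 0.

Zeros of the denominator: z^2 + 88 = 0 gives z = ±2*sqrt(22)*I; z^2 + 60 = 0 gives z = ±2*sqrt(15)*I.
Upper half-plane: z = 2*sqrt(15)*I, z = 2*sqrt(22)*I (simple).

Each pole is a simple zero of Q(z) = z^4 + 148*z^2 + 5280, so Res(f, z₀) = P(z₀)/Q'(z₀) with P(z) = 5, Q'(z) = 4*z^3 + 296*z:
  Res(f, 2*sqrt(15)*I) = (5)/(112*sqrt(15)*I) = -sqrt(15)*I/336
  Res(f, 2*sqrt(22)*I) = (5)/(-112*sqrt(22)*I) = 5*sqrt(22)*I/2464

Sum of residues: I*(-22*sqrt(15) + 15*sqrt(22))/7392
∫_{-∞}^{∞} f(x) dx = 2πi · (I*(-22*sqrt(15) + 15*sqrt(22))/7392) = pi*(-15*sqrt(22) + 22*sqrt(15))/3696

Final answer: pi*(-15*sqrt(22) + 22*sqrt(15))/3696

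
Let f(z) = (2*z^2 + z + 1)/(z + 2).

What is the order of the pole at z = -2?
1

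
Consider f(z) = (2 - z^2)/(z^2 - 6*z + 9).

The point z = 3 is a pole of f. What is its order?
Factor the denominator:
  z^2 - 6*z + 9 = (z - 3)^2

The numerator P(z) = 2 - z^2 has P(3) = -7 ≠ 0, so no factor of (z - 3) cancels.
Near z = 3 we can therefore write f(z) = g(z)/(z - 3)^2 with g analytic at 3 and g(3) ≠ 0 (g is just the numerator).

Hence z = 3 is a pole of order 2.

Final answer: 2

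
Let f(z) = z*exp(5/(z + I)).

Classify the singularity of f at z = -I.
Let u = z + I. Then
  e^(5/u) = Σ_{k≥0} (5)^k/(k!·u^k) = 1 + 5/u + 25/(2*u^2) + 125/(6*u^3) + ...
which has infinitely many negative powers of u, so exp(5/(z + I)) has an essential singularity at z = -I.
The extra factor z is a nonzero polynomial; if the product had at most a pole at z = -I, dividing by that polynomial would leave exp(5/(z + I)) with at most a pole too — contradiction. (Equivalently, the product's Laurent series still has infinitely many negative powers.)
So the singularity is essential.

Final answer: essential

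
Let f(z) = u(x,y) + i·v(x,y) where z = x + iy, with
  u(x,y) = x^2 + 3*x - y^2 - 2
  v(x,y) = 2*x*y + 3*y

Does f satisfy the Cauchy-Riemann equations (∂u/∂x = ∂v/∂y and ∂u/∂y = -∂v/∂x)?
∂u/∂x = 2*x + 3
∂v/∂y = 2*x + 3
∂u/∂y = -2*y
∂v/∂x = 2*y
∂u/∂x = ∂v/∂y and ∂u/∂y = -∂v/∂x hold identically; f is analytic.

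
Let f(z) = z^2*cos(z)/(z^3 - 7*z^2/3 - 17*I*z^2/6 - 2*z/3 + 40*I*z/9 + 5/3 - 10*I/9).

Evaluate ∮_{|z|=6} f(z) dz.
By the residue theorem, ∮_C f(z) dz = 2πi · (sum of the residues of f at the poles inside |z| = 6).

The denominator factors as (z - 1/3 - I)*(z - 1 - 3*I/2)*(z - 1 - I/3), so the singularities of f are simple poles at z = 1/3 + I, z = 1 + 3*I/2, z = 1 + I/3.
  |1/3 + I|² = 10/9 < 36 = 6², so this pole is inside the contour.
  |1 + 3*I/2|² = 13/4 < 36 = 6², so this pole is inside the contour.
  |1 + I/3|² = 10/9 < 36 = 6², so this pole is inside the contour.

With P(z) = z^2*cos(z) and Q(z) = z^3 - 7*z^2/3 - 17*I*z^2/6 - 2*z/3 + 40*I*z/9 + 5/3 - 10*I/9, each pole is simple, so Res(f, z₀) = P(z₀)/Q'(z₀) with Q'(z) = 3*z^2 - 14*z/3 - 17*I*z/3 - 2/3 + 40*I/9.
  Res(f, 1/3 + I) = P(1/3 + I)/Q'(1/3 + I) = ((-8/9 + 2*I/3)*cos(1/3 + I))/(7/9 - I/9) = (-31/25 + 17*I/25)*cos(1/3 + I)
  Res(f, 1 + 3*I/2) = P(1 + 3*I/2)/Q'(1 + 3*I/2) = ((-5/4 + 3*I)*cos(1 + 3*I/2))/(-7/12 + 7*I/9) = (81/25 - 144*I/175)*cos(1 + 3*I/2)
  Res(f, 1 + I/3) = P(1 + I/3)/Q'(1 + I/3) = ((8/9 + 2*I/3)*cos(1 + I/3))/(-7/9 - 7*I/9) = (-1 + I/7)*cos(1 + I/3)

Sum of residues inside C: (81/25 - 144*I/175)*cos(1 + 3*I/2) + (-1 + I/7)*cos(1 + I/3) + (-31/25 + 17*I/25)*cos(1/3 + I)
∮_C f(z) dz = 2πi · ((81/25 - 144*I/175)*cos(1 + 3*I/2) + (-1 + I/7)*cos(1 + I/3) + (-31/25 + 17*I/25)*cos(1/3 + I)) = pi*(-34/25 - 62*I/25)*cos(1/3 + I) + pi*(-2/7 - 2*I)*cos(1 + I/3) + pi*(288/175 + 162*I/25)*cos(1 + 3*I/2)

Final answer: pi*(-34/25 - 62*I/25)*cos(1/3 + I) + pi*(-2/7 - 2*I)*cos(1 + I/3) + pi*(288/175 + 162*I/25)*cos(1 + 3*I/2)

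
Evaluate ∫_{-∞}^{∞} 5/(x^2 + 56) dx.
5*sqrt(14)*pi/28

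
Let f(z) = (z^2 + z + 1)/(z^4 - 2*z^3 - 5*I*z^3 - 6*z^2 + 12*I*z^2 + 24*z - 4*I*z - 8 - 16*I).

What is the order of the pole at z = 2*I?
Factor the denominator:
  z^4 - 2*z^3 - 5*I*z^3 - 6*z^2 + 12*I*z^2 + 24*z - 4*I*z - 8 - 16*I = (z - 2*I)^3*(z - 2 + I)

The numerator P(z) = z^2 + z + 1 has P(2*I) = -3 + 2*I ≠ 0, so no factor of (z - 2*I) cancels.
Near z = 2*I we can therefore write f(z) = g(z)/(z - 2*I)^3 with g analytic at 2*I and g(2*I) ≠ 0 (g is the numerator divided by the remaining denominator factors).

Hence z = 2*I is a pole of order 3.

Final answer: 3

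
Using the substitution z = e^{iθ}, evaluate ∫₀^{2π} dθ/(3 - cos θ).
Call the integral J. The integrand is 2π-periodic and we integrate over a full period, so shifting θ does not change the value (θ → θ + π flips the sign of the trig term). Hence
  J = ∫₀^{2π} dθ/(3 + cos θ).
Put z = e^{iθ}: then cos θ = (z + 1/z)/2, dθ = dz/(iz), and z runs once counterclockwise around |z| = 1:
  J = ∮_{|z|=1} 1/(3 + (z + 1/z)/2) · dz/(iz) = (2/i) ∮_{|z|=1} dz/(z^2 + 6*z + 1).
The roots of z^2 + 6*z + 1 are z = (-3 ± sqrt(3^2 - 1^2)), with sqrt(8) = 2*sqrt(2); their product is 1, so only z₊ = -3 + 2*sqrt(2) lies inside the unit circle (z₋ = -3 - 2*sqrt(2) lies outside).
z₊ is a simple zero of q(z) = z^2 + 6*z + 1, so Res(1/q, z₊) = 1/q'(z₊) with q'(z) = 2*z + 6; and q'(z₊) = (z₊ - z₋) = 4*sqrt(2).
Therefore J = (2/i) · 2πi · 1/(4*sqrt(2)) = 2*pi/(2*sqrt(2)) = sqrt(2)*pi/2

Final answer: sqrt(2)*pi/2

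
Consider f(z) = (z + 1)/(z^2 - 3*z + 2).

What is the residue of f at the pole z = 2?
Write f(z) = P(z)/Q(z) with P(z) = z + 1 and Q(z) = z^2 - 3*z + 2.
The denominator factors as Q(z) = (z - 2)*(z - 1), so z = 2 is a simple zero of Q and P is analytic there; z = 2 is therefore a simple pole and
  Res(f, z₀) = P(z₀)/Q'(z₀).

Q'(z) = 2*z - 3, so Q'(2) = 1.
P(2) = 3.

Res(f, 2) = (3)/(1) = 3

Final answer: 3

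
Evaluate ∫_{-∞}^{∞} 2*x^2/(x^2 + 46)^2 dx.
sqrt(46)*pi/46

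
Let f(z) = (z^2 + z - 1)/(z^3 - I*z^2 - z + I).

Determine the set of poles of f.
{-1, I, 1}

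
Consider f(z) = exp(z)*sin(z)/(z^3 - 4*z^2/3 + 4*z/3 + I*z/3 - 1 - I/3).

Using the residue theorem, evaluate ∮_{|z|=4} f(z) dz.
By the residue theorem, ∮_C f(z) dz = 2πi · (sum of the residues of f at the poles inside |z| = 4).

The denominator factors as (z - I)*(z - 1/3 + I)*(z - 1), so the singularities of f are simple poles at z = I, z = 1/3 - I, z = 1.
  |I|² = 1 < 16 = 4², so this pole is inside the contour.
  |1/3 - I|² = 10/9 < 16 = 4², so this pole is inside the contour.
  |1|² = 1 < 16 = 4², so this pole is inside the contour.

With P(z) = exp(z)*sin(z) and Q(z) = z^3 - 4*z^2/3 + 4*z/3 + I*z/3 - 1 - I/3, each pole is simple, so Res(f, z₀) = P(z₀)/Q'(z₀) with Q'(z) = 3*z^2 - 8*z/3 + 4/3 + I/3.
  Res(f, I) = P(I)/Q'(I) = (I*exp(I)*sinh(1))/(-5/3 - 7*I/3) = (-21/74 - 15*I/74)*exp(I)*sinh(1)
  Res(f, 1/3 - I) = P(1/3 - I)/Q'(1/3 - I) = (exp(1/3 - I)*sin(1/3 - I))/(-20/9 + I) = (-180/481 - 81*I/481)*exp(1/3 - I)*sin(1/3 - I)
  Res(f, 1) = P(1)/Q'(1) = (exp(1)*sin(1))/(5/3 + I/3) = exp(1)*(15/26 - 3*I/26)*sin(1)

Sum of residues inside C: (-21/74 - 15*I/74)*exp(I)*sinh(1) + exp(1)*(15/26 - 3*I/26)*sin(1) + (-180/481 - 81*I/481)*exp(1/3 - I)*sin(1/3 - I)
∮_C f(z) dz = 2πi · ((-21/74 - 15*I/74)*exp(I)*sinh(1) + exp(1)*(15/26 - 3*I/26)*sin(1) + (-180/481 - 81*I/481)*exp(1/3 - I)*sin(1/3 - I)) = pi*(15/37 - 21*I/37)*exp(I)*sinh(1) + pi*(162/481 - 360*I/481)*exp(1/3 - I)*sin(1/3 - I) + exp(1)*pi*(3/13 + 15*I/13)*sin(1)

Final answer: pi*(15/37 - 21*I/37)*exp(I)*sinh(1) + pi*(162/481 - 360*I/481)*exp(1/3 - I)*sin(1/3 - I) + exp(1)*pi*(3/13 + 15*I/13)*sin(1)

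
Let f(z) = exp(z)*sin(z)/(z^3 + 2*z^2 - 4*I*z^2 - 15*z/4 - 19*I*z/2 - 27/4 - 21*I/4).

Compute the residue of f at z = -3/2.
(12/61 + 10*I/61)*exp(-3/2)*sin(3/2)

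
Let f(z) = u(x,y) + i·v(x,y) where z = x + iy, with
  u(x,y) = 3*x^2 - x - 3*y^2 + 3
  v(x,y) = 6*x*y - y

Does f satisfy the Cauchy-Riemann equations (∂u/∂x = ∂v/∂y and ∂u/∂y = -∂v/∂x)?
∂u/∂x = 6*x - 1
∂v/∂y = 6*x - 1
∂u/∂y = -6*y
∂v/∂x = 6*y
∂u/∂x = ∂v/∂y and ∂u/∂y = -∂v/∂x hold identically; f is analytic.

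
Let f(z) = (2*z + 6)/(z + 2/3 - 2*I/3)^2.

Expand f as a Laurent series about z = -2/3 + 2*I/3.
(14/3 + 4*I/3)/(z + 2/3 - 2*I/3)^2 + 2/(z + 2/3 - 2*I/3)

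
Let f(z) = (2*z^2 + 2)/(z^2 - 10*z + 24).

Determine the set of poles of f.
{4, 6}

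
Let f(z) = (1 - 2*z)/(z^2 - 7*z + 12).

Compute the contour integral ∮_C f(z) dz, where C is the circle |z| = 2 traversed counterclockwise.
0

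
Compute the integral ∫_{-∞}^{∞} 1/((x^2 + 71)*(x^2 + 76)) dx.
Let f(z) = 1/((z^2 + 71)*(z^2 + 76)). The denominator has no real zeros and deg Q - deg P = 4 ≥ 2, so the integral of f over the upper semicircle |z| = R tends to 0 as R → ∞. Closing the contour in the upper half-plane,
  ∫_{-∞}^{∞} f(x) dx = 2πi · Σ Res(f, z_k)  over the poles with Im z_k > 0.

Zeros of the denominator: z^2 + 76 = 0 gives z = ±2*sqrt(19)*I; z^2 + 71 = 0 gives z = ±sqrt(71)*I.
Upper half-plane: z = 2*sqrt(19)*I, z = sqrt(71)*I (simple).

Each pole is a simple zero of Q(z) = z^4 + 147*z^2 + 5396, so Res(f, z₀) = P(z₀)/Q'(z₀) with P(z) = 1, Q'(z) = 4*z^3 + 294*z:
  Res(f, 2*sqrt(19)*I) = (1)/(-20*sqrt(19)*I) = sqrt(19)*I/380
  Res(f, sqrt(71)*I) = (1)/(10*sqrt(71)*I) = -sqrt(71)*I/710

Sum of residues: I*(-sqrt(71)/710 + sqrt(19)/380)
∫_{-∞}^{∞} f(x) dx = 2πi · (I*(-sqrt(71)/710 + sqrt(19)/380)) = pi*(-71*sqrt(19) + 38*sqrt(71))/13490

Final answer: pi*(-71*sqrt(19) + 38*sqrt(71))/13490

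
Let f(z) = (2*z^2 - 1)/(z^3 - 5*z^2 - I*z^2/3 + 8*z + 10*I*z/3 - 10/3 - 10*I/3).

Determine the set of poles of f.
The singularities of f are the zeros of the denominator. Factoring,
  z^3 - 5*z^2 - I*z^2/3 + 8*z + 10*I*z/3 - 10/3 - 10*I/3 = (z - 3 + I)*(z - 1 - I)*(z - 1 - I/3)
so the candidates are z = 3 - I, z = 1 + I, z = 1 + I/3.

Check the numerator P(z) = 2*z^2 - 1 at each one:
  P(3 - I) = 15 - 12*I ≠ 0, so z = 3 - I is a (simple) pole.
  P(1 + I) = -1 + 4*I ≠ 0, so z = 1 + I is a (simple) pole.
  P(1 + I/3) = 7/9 + 4*I/3 ≠ 0, so z = 1 + I/3 is a (simple) pole.

Poles of f: {1 + I/3, 1 + I, 3 - I}

Final answer: {1 + I/3, 1 + I, 3 - I}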